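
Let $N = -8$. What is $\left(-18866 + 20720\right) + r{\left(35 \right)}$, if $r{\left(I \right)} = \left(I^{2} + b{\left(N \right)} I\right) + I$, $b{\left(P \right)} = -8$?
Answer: $2834$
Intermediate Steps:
$r{\left(I \right)} = I^{2} - 7 I$ ($r{\left(I \right)} = \left(I^{2} - 8 I\right) + I = I^{2} - 7 I$)
$\left(-18866 + 20720\right) + r{\left(35 \right)} = \left(-18866 + 20720\right) + 35 \left(-7 + 35\right) = 1854 + 35 \cdot 28 = 1854 + 980 = 2834$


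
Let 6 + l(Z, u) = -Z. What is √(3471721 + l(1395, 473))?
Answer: 4*√216895 ≈ 1862.9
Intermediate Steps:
l(Z, u) = -6 - Z
√(3471721 + l(1395, 473)) = √(3471721 + (-6 - 1*1395)) = √(3471721 + (-6 - 1395)) = √(3471721 - 1401) = √3470320 = 4*√216895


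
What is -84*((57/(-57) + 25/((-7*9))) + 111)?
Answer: -27620/3 ≈ -9206.7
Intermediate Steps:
-84*((57/(-57) + 25/((-7*9))) + 111) = -84*((57*(-1/57) + 25/(-63)) + 111) = -84*((-1 + 25*(-1/63)) + 111) = -84*((-1 - 25/63) + 111) = -84*(-88/63 + 111) = -84*6905/63 = -27620/3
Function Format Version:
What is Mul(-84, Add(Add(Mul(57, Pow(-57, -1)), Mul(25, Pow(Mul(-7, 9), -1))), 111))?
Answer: Rational(-27620, 3) ≈ -9206.7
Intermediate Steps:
Mul(-84, Add(Add(Mul(57, Pow(-57, -1)), Mul(25, Pow(Mul(-7, 9), -1))), 111)) = Mul(-84, Add(Add(Mul(57, Rational(-1, 57)), Mul(25, Pow(-63, -1))), 111)) = Mul(-84, Add(Add(-1, Mul(25, Rational(-1, 63))), 111)) = Mul(-84, Add(Add(-1, Rational(-25, 63)), 111)) = Mul(-84, Add(Rational(-88, 63), 111)) = Mul(-84, Rational(6905, 63)) = Rational(-27620, 3)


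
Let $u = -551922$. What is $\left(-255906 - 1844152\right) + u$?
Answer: $-2651980$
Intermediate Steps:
$\left(-255906 - 1844152\right) + u = \left(-255906 - 1844152\right) - 551922 = -2100058 - 551922 = -2651980$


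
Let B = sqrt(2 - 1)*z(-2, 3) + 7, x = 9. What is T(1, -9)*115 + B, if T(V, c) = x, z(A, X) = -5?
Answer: 1037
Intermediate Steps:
T(V, c) = 9
B = 2 (B = sqrt(2 - 1)*(-5) + 7 = sqrt(1)*(-5) + 7 = 1*(-5) + 7 = -5 + 7 = 2)
T(1, -9)*115 + B = 9*115 + 2 = 1035 + 2 = 1037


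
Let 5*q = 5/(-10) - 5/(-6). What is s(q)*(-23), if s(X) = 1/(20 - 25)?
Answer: 23/5 ≈ 4.6000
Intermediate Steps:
q = 1/15 (q = (5/(-10) - 5/(-6))/5 = (5*(-⅒) - 5*(-⅙))/5 = (-½ + ⅚)/5 = (⅕)*(⅓) = 1/15 ≈ 0.066667)
s(X) = -⅕ (s(X) = 1/(-5) = -⅕)
s(q)*(-23) = -⅕*(-23) = 23/5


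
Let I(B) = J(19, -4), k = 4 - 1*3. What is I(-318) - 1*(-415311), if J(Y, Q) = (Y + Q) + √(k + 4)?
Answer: 415326 + √5 ≈ 4.1533e+5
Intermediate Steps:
k = 1 (k = 4 - 3 = 1)
J(Y, Q) = Q + Y + √5 (J(Y, Q) = (Y + Q) + √(1 + 4) = (Q + Y) + √5 = Q + Y + √5)
I(B) = 15 + √5 (I(B) = -4 + 19 + √5 = 15 + √5)
I(-318) - 1*(-415311) = (15 + √5) - 1*(-415311) = (15 + √5) + 415311 = 415326 + √5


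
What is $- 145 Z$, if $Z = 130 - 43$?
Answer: $-12615$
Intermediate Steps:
$Z = 87$
$- 145 Z = \left(-145\right) 87 = -12615$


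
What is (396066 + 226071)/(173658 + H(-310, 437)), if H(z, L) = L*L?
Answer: 622137/364627 ≈ 1.7062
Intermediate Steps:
H(z, L) = L²
(396066 + 226071)/(173658 + H(-310, 437)) = (396066 + 226071)/(173658 + 437²) = 622137/(173658 + 190969) = 622137/364627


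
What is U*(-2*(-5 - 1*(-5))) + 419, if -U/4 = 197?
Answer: 419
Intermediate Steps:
U = -788 (U = -4*197 = -788)
U*(-2*(-5 - 1*(-5))) + 419 = -(-1576)*(-5 - 1*(-5)) + 419 = -(-1576)*(-5 + 5) + 419 = -(-1576)*0 + 419 = -788*0 + 419 = 0 + 419 = 419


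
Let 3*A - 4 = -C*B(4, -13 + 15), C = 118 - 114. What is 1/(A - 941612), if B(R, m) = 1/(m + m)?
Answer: -1/941611 ≈ -1.0620e-6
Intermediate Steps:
C = 4
B(R, m) = 1/(2*m)
A = 1 (A = 4/3 + (-4*1/(2*(-13 + 15)))/3 = 4/3 + (-4*(½)/2)/3 = 4/3 + (-4*(½)*(½))/3 = 4/3 + (-4/4)/3 = 4/3 + (-1*1)/3 = 4/3 + (⅓)*(-1) = 4/3 - ⅓ = 1)
1/(A - 941612) = 1/(1 - 941612) = 1/(-941611) = -1/941611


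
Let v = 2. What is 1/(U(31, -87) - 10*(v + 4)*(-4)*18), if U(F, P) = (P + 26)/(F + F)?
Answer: 62/267779 ≈ 0.00023153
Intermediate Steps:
U(F, P) = (26 + P)/(2*F) (U(F, P) = (26 + P)/((2*F)) = (26 + P)*(1/(2*F)) = (26 + P)/(2*F))
1/(U(31, -87) - 10*(v + 4)*(-4)*18) = 1/((½)*(26 - 87)/31 - 10*(2 + 4)*(-4)*18) = 1/((½)*(1/31)*(-61) - 60*(-4)*18) = 1/(-61/62 - 10*(-24)*18) = 1/(-61/62 + 240*18) = 1/(-61/62 + 4320) = 1/(267779/62) = 62/267779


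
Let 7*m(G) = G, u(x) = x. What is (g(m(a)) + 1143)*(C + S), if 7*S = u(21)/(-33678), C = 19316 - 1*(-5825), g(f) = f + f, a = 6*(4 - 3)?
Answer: 753843982415/26194 ≈ 2.8779e+7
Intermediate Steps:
a = 6 (a = 6*1 = 6)
m(G) = G/7
g(f) = 2*f
C = 25141 (C = 19316 + 5825 = 25141)
S = -1/11226 (S = (21/(-33678))/7 = (21*(-1/33678))/7 = (⅐)*(-7/11226) = -1/11226 ≈ -8.9079e-5)
(g(m(a)) + 1143)*(C + S) = (2*((⅐)*6) + 1143)*(25141 - 1/11226) = (2*(6/7) + 1143)*(282232865/11226) = (12/7 + 1143)*(282232865/11226) = (8013/7)*(282232865/11226) = 753843982415/26194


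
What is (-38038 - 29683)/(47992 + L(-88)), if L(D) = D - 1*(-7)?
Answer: -67721/47911 ≈ -1.4135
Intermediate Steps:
L(D) = 7 + D (L(D) = D + 7 = 7 + D)
(-38038 - 29683)/(47992 + L(-88)) = (-38038 - 29683)/(47992 + (7 - 88)) = -67721/(47992 - 81) = -67721/47911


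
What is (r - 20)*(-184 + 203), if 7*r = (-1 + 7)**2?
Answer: -1976/7 ≈ -282.29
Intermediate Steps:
r = 36/7 (r = (-1 + 7)**2/7 = (1/7)*6**2 = (1/7)*36 = 36/7 ≈ 5.1429)
(r - 20)*(-184 + 203) = (36/7 - 20)*(-184 + 203) = -104/7*19 = -1976/7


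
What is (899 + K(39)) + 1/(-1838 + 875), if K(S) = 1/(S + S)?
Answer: 22509457/25038 ≈ 899.01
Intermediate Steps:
K(S) = 1/(2*S)
(899 + K(39)) + 1/(-1838 + 875) = (899 + (1/2)/39) + 1/(-1838 + 875) = (899 + (1/2)*(1/39)) + 1/(-963) = (899 + 1/78) - 1/963 = 70123/78 - 1/963 = 22509457/25038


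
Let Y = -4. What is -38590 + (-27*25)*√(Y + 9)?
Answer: -38590 - 675*√5 ≈ -40099.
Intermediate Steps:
-38590 + (-27*25)*√(Y + 9) = -38590 + (-27*25)*√(-4 + 9) = -38590 - 675*√5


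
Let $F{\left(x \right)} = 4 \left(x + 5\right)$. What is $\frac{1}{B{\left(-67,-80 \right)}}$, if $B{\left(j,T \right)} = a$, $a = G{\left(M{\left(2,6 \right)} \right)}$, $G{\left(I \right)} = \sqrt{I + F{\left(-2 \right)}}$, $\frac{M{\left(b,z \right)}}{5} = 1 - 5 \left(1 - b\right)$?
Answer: $\frac{\sqrt{42}}{42} \approx 0.1543$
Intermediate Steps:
$M{\left(b,z \right)} = -20 + 25 b$ ($M{\left(b,z \right)} = 5 \left(1 - 5 \left(1 - b\right)\right) = 5 \left(1 + \left(-5 + 5 b\right)\right) = 5 \left(-4 + 5 b\right) = -20 + 25 b$)
$F{\left(x \right)} = 20 + 4 x$ ($F{\left(x \right)} = 4 \left(5 + x\right) = 20 + 4 x$)
$G{\left(I \right)} = \sqrt{12 + I}$ ($G{\left(I \right)} = \sqrt{I + \left(20 + 4 \left(-2\right)\right)} = \sqrt{I + \left(20 - 8\right)} = \sqrt{I + 12} = \sqrt{12 + I}$)
$a = \sqrt{42}$ ($a = \sqrt{12 + \left(-20 + 25 \cdot 2\right)} = \sqrt{12 + \left(-20 + 50\right)} = \sqrt{12 + 30} = \sqrt{42} \approx 6.4807$)
$B{\left(j,T \right)} = \sqrt{42}$
$\frac{1}{B{\left(-67,-80 \right)}} = \frac{1}{\sqrt{42}} = \frac{\sqrt{42}}{42}$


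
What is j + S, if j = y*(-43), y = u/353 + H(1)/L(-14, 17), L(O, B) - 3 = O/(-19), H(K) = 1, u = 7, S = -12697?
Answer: -318534683/25063 ≈ -12709.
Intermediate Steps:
L(O, B) = 3 - O/19 (L(O, B) = 3 + O/(-19) = 3 + O*(-1/19) = 3 - O/19)
y = 7204/25063 (y = 7/353 + 1/(3 - 1/19*(-14)) = 7*(1/353) + 1/(3 + 14/19) = 7/353 + 1/(71/19) = 7/353 + 1*(19/71) = 7/353 + 19/71 = 7204/25063 ≈ 0.28744)
j = -309772/25063 (j = (7204/25063)*(-43) = -309772/25063 ≈ -12.360)
j + S = -309772/25063 - 12697 = -318534683/25063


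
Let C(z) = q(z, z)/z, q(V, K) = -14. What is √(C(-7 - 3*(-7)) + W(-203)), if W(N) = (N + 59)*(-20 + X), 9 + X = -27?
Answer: √8063 ≈ 89.794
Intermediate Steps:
X = -36 (X = -9 - 27 = -36)
C(z) = -14/z
W(N) = -3304 - 56*N (W(N) = (N + 59)*(-20 - 36) = (59 + N)*(-56) = -3304 - 56*N)
√(C(-7 - 3*(-7)) + W(-203)) = √(-14/(-7 - 3*(-7)) + (-3304 - 56*(-203))) = √(-14/(-7 + 21) + (-3304 + 11368)) = √(-14/14 + 8064) = √(-14*1/14 + 8064) = √(-1 + 8064) = √8063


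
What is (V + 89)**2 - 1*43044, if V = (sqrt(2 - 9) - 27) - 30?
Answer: -42027 + 64*I*sqrt(7) ≈ -42027.0 + 169.33*I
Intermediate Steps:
V = -57 + I*sqrt(7) (V = (sqrt(-7) - 27) - 30 = (I*sqrt(7) - 27) - 30 = (-27 + I*sqrt(7)) - 30 = -57 + I*sqrt(7) ≈ -57.0 + 2.6458*I)
(V + 89)**2 - 1*43044 = ((-57 + I*sqrt(7)) + 89)**2 - 1*43044 = (32 + I*sqrt(7))**2 - 43044 = -43044 + (32 + I*sqrt(7))**2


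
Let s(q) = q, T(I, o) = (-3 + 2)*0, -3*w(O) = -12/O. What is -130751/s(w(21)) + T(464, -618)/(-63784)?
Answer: -2745771/4 ≈ -6.8644e+5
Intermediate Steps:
w(O) = 4/O (w(O) = -(-4)/O = 4/O)
T(I, o) = 0 (T(I, o) = -1*0 = 0)
-130751/s(w(21)) + T(464, -618)/(-63784) = -130751/(4/21) + 0/(-63784) = -130751/(4*(1/21)) + 0*(-1/63784) = -130751/4/21 + 0 = -130751*21/4 + 0 = -2745771/4 + 0 = -2745771/4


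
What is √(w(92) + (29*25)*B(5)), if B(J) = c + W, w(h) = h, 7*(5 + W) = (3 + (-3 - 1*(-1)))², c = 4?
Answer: I*√25942/7 ≈ 23.009*I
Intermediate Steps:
W = -34/7 (W = -5 + (3 + (-3 - 1*(-1)))²/7 = -5 + (3 + (-3 + 1))²/7 = -5 + (3 - 2)²/7 = -5 + (⅐)*1² = -5 + (⅐)*1 = -5 + ⅐ = -34/7 ≈ -4.8571)
B(J) = -6/7 (B(J) = 4 - 34/7 = -6/7)
√(w(92) + (29*25)*B(5)) = √(92 + (29*25)*(-6/7)) = √(92 + 725*(-6/7)) = √(92 - 4350/7) = √(-3706/7) = I*√25942/7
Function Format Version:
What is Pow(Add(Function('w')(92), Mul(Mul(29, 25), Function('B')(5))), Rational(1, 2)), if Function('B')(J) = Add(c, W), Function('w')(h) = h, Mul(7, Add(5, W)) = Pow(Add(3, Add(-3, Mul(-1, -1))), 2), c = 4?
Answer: Mul(Rational(1, 7), I, Pow(25942, Rational(1, 2))) ≈ Mul(23.009, I)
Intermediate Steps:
W = Rational(-34, 7) (W = Add(-5, Mul(Rational(1, 7), Pow(Add(3, Add(-3, Mul(-1, -1))), 2))) = Add(-5, Mul(Rational(1, 7), Pow(Add(3, Add(-3, 1)), 2))) = Add(-5, Mul(Rational(1, 7), Pow(Add(3, -2), 2))) = Add(-5, Mul(Rational(1, 7), Pow(1, 2))) = Add(-5, Mul(Rational(1, 7), 1)) = Add(-5, Rational(1, 7)) = Rational(-34, 7) ≈ -4.8571)
Function('B')(J) = Rational(-6, 7) (Function('B')(J) = Add(4, Rational(-34, 7)) = Rational(-6, 7))
Pow(Add(Function('w')(92), Mul(Mul(29, 25), Function('B')(5))), Rational(1, 2)) = Pow(Add(92, Mul(Mul(29, 25), Rational(-6, 7))), Rational(1, 2)) = Pow(Add(92, Mul(725, Rational(-6, 7))), Rational(1, 2)) = Pow(Add(92, Rational(-4350, 7)), Rational(1, 2)) = Pow(Rational(-3706, 7), Rational(1, 2)) = Mul(Rational(1, 7), I, Pow(25942, Rational(1, 2)))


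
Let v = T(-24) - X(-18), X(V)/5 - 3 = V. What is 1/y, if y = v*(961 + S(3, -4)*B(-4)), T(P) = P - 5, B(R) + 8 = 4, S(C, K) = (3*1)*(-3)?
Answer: 1/45862 ≈ 2.1805e-5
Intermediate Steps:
X(V) = 15 + 5*V
S(C, K) = -9 (S(C, K) = 3*(-3) = -9)
B(R) = -4 (B(R) = -8 + 4 = -4)
T(P) = -5 + P
v = 46 (v = (-5 - 24) - (15 + 5*(-18)) = -29 - (15 - 90) = -29 - 1*(-75) = -29 + 75 = 46)
y = 45862 (y = 46*(961 - 9*(-4)) = 46*(961 + 36) = 46*997 = 45862)
1/y = 1/45862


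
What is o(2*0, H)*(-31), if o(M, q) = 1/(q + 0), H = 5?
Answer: -31/5 ≈ -6.2000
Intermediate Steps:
o(M, q) = 1/q
o(2*0, H)*(-31) = -31/5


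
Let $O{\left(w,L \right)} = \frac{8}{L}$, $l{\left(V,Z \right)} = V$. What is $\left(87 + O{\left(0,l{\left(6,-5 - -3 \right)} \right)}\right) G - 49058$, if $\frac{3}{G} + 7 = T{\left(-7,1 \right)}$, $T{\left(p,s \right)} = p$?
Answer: $- \frac{687077}{14} \approx -49077.0$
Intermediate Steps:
$G = - \frac{3}{14}$ ($G = \frac{3}{-7 - 7} = \frac{3}{-14} = 3 \left(- \frac{1}{14}\right) = - \frac{3}{14} \approx -0.21429$)
$\left(87 + O{\left(0,l{\left(6,-5 - -3 \right)} \right)}\right) G - 49058 = \left(87 + \frac{8}{6}\right) \left(- \frac{3}{14}\right) - 49058 = \left(87 + 8 \cdot \frac{1}{6}\right) \left(- \frac{3}{14}\right) - 49058 = \left(87 + \frac{4}{3}\right) \left(- \frac{3}{14}\right) - 49058 = \frac{265}{3} \left(- \frac{3}{14}\right) - 49058 = - \frac{265}{14} - 49058 = - \frac{687077}{14}$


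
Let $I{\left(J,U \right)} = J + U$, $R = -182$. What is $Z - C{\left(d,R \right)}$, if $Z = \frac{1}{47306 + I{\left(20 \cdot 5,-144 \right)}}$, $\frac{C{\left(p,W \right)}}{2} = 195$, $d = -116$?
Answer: $- \frac{18432179}{47262} \approx -390.0$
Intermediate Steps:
$C{\left(p,W \right)} = 390$ ($C{\left(p,W \right)} = 2 \cdot 195 = 390$)
$Z = \frac{1}{47262}$ ($Z = \frac{1}{47306 + \left(20 \cdot 5 - 144\right)} = \frac{1}{47306 + \left(100 - 144\right)} = \frac{1}{47306 - 44} = \frac{1}{47262} \approx 2.1159 \cdot 10^{-5}$)
$Z - C{\left(d,R \right)} = \frac{1}{47262} - 390 = - \frac{18432179}{47262}$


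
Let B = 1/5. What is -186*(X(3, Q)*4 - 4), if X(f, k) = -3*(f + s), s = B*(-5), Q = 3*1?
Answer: 5208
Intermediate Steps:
B = ⅕ ≈ 0.20000
Q = 3
s = -1 (s = (⅕)*(-5) = -1)
X(f, k) = 3 - 3*f (X(f, k) = -3*(f - 1) = -3*(-1 + f) = 3 - 3*f)
-186*(X(3, Q)*4 - 4) = -186*((3 - 3*3)*4 - 4) = -186*((3 - 9)*4 - 4) = -186*(-6*4 - 4) = -186*(-24 - 4) = -186*(-28) = 5208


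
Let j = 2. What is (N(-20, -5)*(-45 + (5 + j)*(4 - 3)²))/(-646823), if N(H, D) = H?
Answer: -760/646823 ≈ -0.0011750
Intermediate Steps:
(N(-20, -5)*(-45 + (5 + j)*(4 - 3)²))/(-646823) = -20*(-45 + (5 + 2)*(4 - 3)²)/(-646823) = -20*(-45 + 7*1²)*(-1/646823) = -20*(-45 + 7*1)*(-1/646823) = -20*(-45 + 7)*(-1/646823) = -20*(-38)*(-1/646823) = 760*(-1/646823) = -760/646823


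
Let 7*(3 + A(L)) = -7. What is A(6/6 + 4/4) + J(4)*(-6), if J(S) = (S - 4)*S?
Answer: -4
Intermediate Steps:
A(L) = -4 (A(L) = -3 + (⅐)*(-7) = -3 - 1 = -4)
J(S) = S*(-4 + S) (J(S) = (-4 + S)*S = S*(-4 + S))
A(6/6 + 4/4) + J(4)*(-6) = -4 + (4*(-4 + 4))*(-6) = -4 + (4*0)*(-6) = -4 + 0*(-6) = -4 + 0 = -4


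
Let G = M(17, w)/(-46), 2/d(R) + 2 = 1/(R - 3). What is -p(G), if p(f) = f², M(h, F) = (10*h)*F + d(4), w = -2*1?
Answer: -29241/529 ≈ -55.276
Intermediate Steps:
d(R) = 2/(-2 + 1/(-3 + R)) (d(R) = 2/(-2 + 1/(R - 3)) = 2/(-2 + 1/(-3 + R)))
w = -2
M(h, F) = -2 + 10*F*h (M(h, F) = (10*h)*F + 2*(3 - 1*4)/(-7 + 2*4) = 10*F*h + 2*(3 - 4)/(-7 + 8) = 10*F*h + 2*(-1)/1 = 10*F*h + 2*1*(-1) = 10*F*h - 2 = -2 + 10*F*h)
G = 171/23 (G = (-2 + 10*(-2)*17)/(-46) = (-2 - 340)*(-1/46) = -342*(-1/46) = 171/23 ≈ 7.4348)
-p(G) = -(171/23)² = -1*29241/529 = -29241/529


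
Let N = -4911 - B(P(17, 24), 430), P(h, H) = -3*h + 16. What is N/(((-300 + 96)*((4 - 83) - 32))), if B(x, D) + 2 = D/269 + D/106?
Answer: -35034119/161417754 ≈ -0.21704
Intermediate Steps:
P(h, H) = 16 - 3*h
B(x, D) = -2 + 375*D/28514 (B(x, D) = -2 + (D/269 + D/106) = -2 + 375*D/28514)
N = -70068238/14257 (N = -4911 - (-2 + (375/28514)*430) = -4911 - (-2 + 80625/14257) = -4911 - 1*52111/14257 = -4911 - 52111/14257 = -70068238/14257 ≈ -4914.7)
N/(((-300 + 96)*((4 - 83) - 32))) = -70068238*1/((-300 + 96)*((4 - 83) - 32))/14257 = -70068238*(-1/(204*(-79 - 32)))/14257 = -70068238/(14257*((-204*(-111)))) = -70068238/14257/22644 = -70068238/14257*1/22644 = -35034119/161417754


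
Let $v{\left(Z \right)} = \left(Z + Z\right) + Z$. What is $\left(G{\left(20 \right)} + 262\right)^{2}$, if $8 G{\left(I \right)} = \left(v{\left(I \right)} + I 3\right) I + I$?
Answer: $\frac{1274641}{4} \approx 3.1866 \cdot 10^{5}$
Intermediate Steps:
$v{\left(Z \right)} = 3 Z$ ($v{\left(Z \right)} = 2 Z + Z = 3 Z$)
$G{\left(I \right)} = \frac{I}{8} + \frac{3 I^{2}}{4}$ ($G{\left(I \right)} = \frac{\left(3 I + I 3\right) I + I}{8} = \frac{\left(3 I + 3 I\right) I + I}{8} = \frac{6 I I + I}{8} = \frac{6 I^{2} + I}{8} = \frac{I + 6 I^{2}}{8} = \frac{I}{8} + \frac{3 I^{2}}{4}$)
$\left(G{\left(20 \right)} + 262\right)^{2} = \left(\frac{1}{8} \cdot 20 \left(1 + 6 \cdot 20\right) + 262\right)^{2} = \left(\frac{1}{8} \cdot 20 \left(1 + 120\right) + 262\right)^{2} = \left(\frac{1}{8} \cdot 20 \cdot 121 + 262\right)^{2} = \left(\frac{605}{2} + 262\right)^{2} = \left(\frac{1129}{2}\right)^{2} = \frac{1274641}{4}$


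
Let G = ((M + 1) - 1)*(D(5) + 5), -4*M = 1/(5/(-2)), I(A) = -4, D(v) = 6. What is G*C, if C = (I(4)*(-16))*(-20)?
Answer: -1408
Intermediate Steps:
M = 1/10 (M = -1/(4*(5/(-2))) = -1/(4*(5*(-1/2))) = -1/(4*(-5/2)) = -(-2)/(4*5) = -1/4*(-2/5) = 1/10 ≈ 0.10000)
C = -1280 (C = -4*(-16)*(-20) = 64*(-20) = -1280)
G = 11/10 (G = ((1/10 + 1) - 1)*(6 + 5) = (11/10 - 1)*11 = (1/10)*11 = 11/10 ≈ 1.1000)
G*C = (11/10)*(-1280) = -1408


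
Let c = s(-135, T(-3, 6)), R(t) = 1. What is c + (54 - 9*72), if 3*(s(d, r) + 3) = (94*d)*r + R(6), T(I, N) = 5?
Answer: -65240/3 ≈ -21747.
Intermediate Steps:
s(d, r) = -8/3 + 94*d*r/3 (s(d, r) = -3 + ((94*d)*r + 1)/3 = -3 + (94*d*r + 1)/3 = -3 + (1 + 94*d*r)/3 = -3 + (⅓ + 94*d*r/3) = -8/3 + 94*d*r/3)
c = -63458/3 (c = -8/3 + (94/3)*(-135)*5 = -8/3 - 21150 = -63458/3 ≈ -21153.)
c + (54 - 9*72) = -63458/3 + (54 - 9*72) = -63458/3 + (54 - 648) = -63458/3 - 594 = -65240/3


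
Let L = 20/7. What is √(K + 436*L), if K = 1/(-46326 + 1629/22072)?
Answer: 2*√15954607439801911461714/7157540901 ≈ 35.295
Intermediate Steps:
L = 20/7 (L = 20*(⅐) = 20/7 ≈ 2.8571)
K = -22072/1022505843 (K = 1/(-46326 + 1629*(1/22072)) = 1/(-46326 + 1629/22072) = 1/(-1022505843/22072) = -22072/1022505843 ≈ -2.1586e-5)
√(K + 436*L) = √(-22072/1022505843 + 436*(20/7)) = √(-22072/1022505843 + 8720/7) = √(8916250796456/7157540901) = 2*√15954607439801911461714/7157540901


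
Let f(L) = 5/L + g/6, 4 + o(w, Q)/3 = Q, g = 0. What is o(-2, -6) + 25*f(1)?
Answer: 95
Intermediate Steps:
o(w, Q) = -12 + 3*Q
f(L) = 5/L (f(L) = 5/L + 0/6 = 5/L + 0*(1/6) = 5/L + 0 = 5/L)
o(-2, -6) + 25*f(1) = (-12 + 3*(-6)) + 25*(5/1) = (-12 - 18) + 25*(5*1) = -30 + 25*5 = -30 + 125 = 95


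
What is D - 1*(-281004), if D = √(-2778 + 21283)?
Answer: 281004 + √18505 ≈ 2.8114e+5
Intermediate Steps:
D = √18505 ≈ 136.03
D - 1*(-281004) = √18505 - 1*(-281004) = √18505 + 281004 = 281004 + √18505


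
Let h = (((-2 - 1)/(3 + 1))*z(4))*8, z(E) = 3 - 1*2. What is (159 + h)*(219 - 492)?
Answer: -41769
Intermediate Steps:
z(E) = 1 (z(E) = 3 - 2 = 1)
h = -6 (h = (((-2 - 1)/(3 + 1))*1)*8 = (-3/4*1)*8 = (-3*¼*1)*8 = -¾*1*8 = -¾*8 = -6)
(159 + h)*(219 - 492) = (159 - 6)*(219 - 492) = 153*(-273) = -41769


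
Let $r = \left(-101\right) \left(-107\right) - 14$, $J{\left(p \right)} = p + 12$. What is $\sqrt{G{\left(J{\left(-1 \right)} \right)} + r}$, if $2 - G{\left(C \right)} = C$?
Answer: $4 \sqrt{674} \approx 103.85$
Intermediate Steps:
$J{\left(p \right)} = 12 + p$
$G{\left(C \right)} = 2 - C$
$r = 10793$ ($r = 10807 - 14 = 10793$)
$\sqrt{G{\left(J{\left(-1 \right)} \right)} + r} = \sqrt{\left(2 - \left(12 - 1\right)\right) + 10793} = \sqrt{\left(2 - 11\right) + 10793} = \sqrt{-9 + 10793} = \sqrt{10784} = 4 \sqrt{674}$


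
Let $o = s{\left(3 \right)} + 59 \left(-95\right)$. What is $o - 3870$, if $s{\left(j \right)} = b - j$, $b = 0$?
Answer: $-9478$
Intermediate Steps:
$s{\left(j \right)} = - j$ ($s{\left(j \right)} = 0 - j = - j$)
$o = -5608$ ($o = \left(-1\right) 3 + 59 \left(-95\right) = -3 - 5605 = -5608$)
$o - 3870 = -5608 - 3870 = -9478$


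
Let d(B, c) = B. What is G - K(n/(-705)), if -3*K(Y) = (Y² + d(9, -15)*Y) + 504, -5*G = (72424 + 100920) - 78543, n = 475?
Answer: -5604673573/298215 ≈ -18794.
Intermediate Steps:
G = -94801/5 (G = -((72424 + 100920) - 78543)/5 = -(173344 - 78543)/5 = -⅕*94801 = -94801/5 ≈ -18960.)
K(Y) = -168 - 3*Y - Y²/3 (K(Y) = -((Y² + 9*Y) + 504)/3 = -(504 + Y² + 9*Y)/3 = -168 - 3*Y - Y²/3)
G - K(n/(-705)) = -94801/5 - (-168 - 1425/(-705) - (475/(-705))²/3) = -94801/5 - (-168 - 1425*(-1)/705 - (475*(-1/705))²/3) = -94801/5 - (-168 - 3*(-95/141) - (-95/141)²/3) = -94801/5 - (-168 + 95/47 - ⅓*9025/19881) = -94801/5 - (-168 + 95/47 - 9025/59643) = -94801/5 - 1*(-9908494/59643) = -94801/5 + 9908494/59643 = -5604673573/298215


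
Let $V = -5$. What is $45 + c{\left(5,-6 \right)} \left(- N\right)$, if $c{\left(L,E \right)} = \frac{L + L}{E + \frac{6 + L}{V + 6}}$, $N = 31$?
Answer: $-17$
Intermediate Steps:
$c{\left(L,E \right)} = \frac{2 L}{6 + E + L}$ ($c{\left(L,E \right)} = \frac{L + L}{E + \frac{6 + L}{-5 + 6}} = \frac{2 L}{E + \frac{6 + L}{1}} = \frac{2 L}{E + \left(6 + L\right) 1} = \frac{2 L}{E + \left(6 + L\right)} = \frac{2 L}{6 + E + L}$)
$45 + c{\left(5,-6 \right)} \left(- N\right) = 45 + 2 \cdot 5 \frac{1}{6 - 6 + 5} \left(\left(-1\right) 31\right) = 45 + 2 \cdot 5 \cdot \frac{1}{5} \left(-31\right) = 45 + 2 \left(-31\right) = 45 - 62 = -17$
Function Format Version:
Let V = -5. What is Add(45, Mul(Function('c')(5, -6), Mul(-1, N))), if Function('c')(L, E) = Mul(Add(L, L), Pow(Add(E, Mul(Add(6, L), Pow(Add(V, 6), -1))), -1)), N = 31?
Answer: -17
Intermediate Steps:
Function('c')(L, E) = Mul(2, L, Pow(Add(6, E, L), -1)) (Function('c')(L, E) = Mul(Add(L, L), Pow(Add(E, Mul(Add(6, L), Pow(Add(-5, 6), -1))), -1)) = Mul(Mul(2, L), Pow(Add(E, Mul(Add(6, L), Pow(1, -1))), -1)) = Mul(Mul(2, L), Pow(Add(E, Mul(Add(6, L), 1)), -1)) = Mul(Mul(2, L), Pow(Add(E, Add(6, L)), -1)) = Mul(Mul(2, L), Pow(Add(6, E, L), -1)) = Mul(2, L, Pow(Add(6, E, L), -1)))
Add(45, Mul(Function('c')(5, -6), Mul(-1, N))) = Add(45, Mul(Mul(2, 5, Pow(Add(6, -6, 5), -1)), Mul(-1, 31))) = Add(45, Mul(Mul(2, 5, Pow(5, -1)), -31)) = Add(45, Mul(Mul(2, 5, Rational(1, 5)), -31)) = Add(45, Mul(2, -31)) = Add(45, -62) = -17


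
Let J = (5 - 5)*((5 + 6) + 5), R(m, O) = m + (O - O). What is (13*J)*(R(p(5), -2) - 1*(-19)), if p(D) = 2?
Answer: 0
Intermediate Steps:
R(m, O) = m (R(m, O) = m + 0 = m)
J = 0 (J = 0*(11 + 5) = 0*16 = 0)
(13*J)*(R(p(5), -2) - 1*(-19)) = (13*0)*(2 - 1*(-19)) = 0*(2 + 19) = 0*21 = 0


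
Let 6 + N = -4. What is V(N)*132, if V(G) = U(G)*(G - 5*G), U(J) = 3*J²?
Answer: 1584000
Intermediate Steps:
N = -10 (N = -6 - 4 = -10)
V(G) = -12*G³ (V(G) = (3*G²)*(G - 5*G) = (3*G²)*(-4*G) = -12*G³)
V(N)*132 = -12*(-10)³*132 = -12*(-1000)*132 = 12000*132 = 1584000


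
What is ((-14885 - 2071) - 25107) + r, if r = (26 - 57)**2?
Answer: -41102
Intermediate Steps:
r = 961 (r = (-31)**2 = 961)
((-14885 - 2071) - 25107) + r = ((-14885 - 2071) - 25107) + 961 = (-16956 - 25107) + 961 = -42063 + 961 = -41102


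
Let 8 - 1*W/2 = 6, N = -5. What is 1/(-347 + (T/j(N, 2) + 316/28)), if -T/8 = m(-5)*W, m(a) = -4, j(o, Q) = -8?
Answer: -7/2462 ≈ -0.0028432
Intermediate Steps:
W = 4 (W = 16 - 2*6 = 16 - 12 = 4)
T = 128 (T = -(-32)*4 = -8*(-16) = 128)
1/(-347 + (T/j(N, 2) + 316/28)) = 1/(-347 + (128/(-8) + 316/28)) = 1/(-347 + (128*(-⅛) + 316*(1/28))) = 1/(-347 + (-16 + 79/7)) = 1/(-347 - 33/7) = 1/(-2462/7) = -7/2462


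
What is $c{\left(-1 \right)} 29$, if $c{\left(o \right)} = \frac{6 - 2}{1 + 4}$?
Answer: $\frac{116}{5} \approx 23.2$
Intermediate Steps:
$c{\left(o \right)} = \frac{4}{5}$
$c{\left(-1 \right)} 29 = \frac{4}{5} \cdot 29 = \frac{116}{5}$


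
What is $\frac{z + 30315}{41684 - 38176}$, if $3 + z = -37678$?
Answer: $- \frac{3683}{1754} \approx -2.0998$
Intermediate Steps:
$z = -37681$ ($z = -3 - 37678 = -37681$)
$\frac{z + 30315}{41684 - 38176} = \frac{-37681 + 30315}{41684 - 38176} = - \frac{7366}{3508} = \left(-7366\right) \frac{1}{3508} = - \frac{3683}{1754}$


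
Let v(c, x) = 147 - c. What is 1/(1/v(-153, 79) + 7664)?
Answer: 300/2299201 ≈ 0.00013048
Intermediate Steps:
1/(1/v(-153, 79) + 7664) = 1/(1/(147 - 1*(-153)) + 7664) = 1/(1/(147 + 153) + 7664) = 1/(1/300 + 7664) = 1/(2299201/300) = 300/2299201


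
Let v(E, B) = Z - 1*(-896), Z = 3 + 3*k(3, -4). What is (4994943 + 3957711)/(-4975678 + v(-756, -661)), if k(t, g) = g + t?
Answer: -4476327/2487391 ≈ -1.7996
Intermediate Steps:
Z = 0 (Z = 3 + 3*(-4 + 3) = 3 + 3*(-1) = 3 - 3 = 0)
v(E, B) = 896 (v(E, B) = 0 - 1*(-896) = 0 + 896 = 896)
(4994943 + 3957711)/(-4975678 + v(-756, -661)) = (4994943 + 3957711)/(-4975678 + 896) = 8952654/(-4974782) = 8952654*(-1/4974782) = -4476327/2487391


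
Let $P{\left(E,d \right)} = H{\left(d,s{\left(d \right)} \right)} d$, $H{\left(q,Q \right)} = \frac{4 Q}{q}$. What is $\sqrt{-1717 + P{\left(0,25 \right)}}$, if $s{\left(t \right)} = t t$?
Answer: $3 \sqrt{87} \approx 27.982$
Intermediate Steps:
$s{\left(t \right)} = t^{2}$
$H{\left(q,Q \right)} = \frac{4 Q}{q}$
$P{\left(E,d \right)} = 4 d^{2}$ ($P{\left(E,d \right)} = \frac{4 d^{2}}{d} d = 4 d d = 4 d^{2}$)
$\sqrt{-1717 + P{\left(0,25 \right)}} = \sqrt{-1717 + 4 \cdot 25^{2}} = \sqrt{-1717 + 4 \cdot 625} = \sqrt{-1717 + 2500} = \sqrt{783} = 3 \sqrt{87}$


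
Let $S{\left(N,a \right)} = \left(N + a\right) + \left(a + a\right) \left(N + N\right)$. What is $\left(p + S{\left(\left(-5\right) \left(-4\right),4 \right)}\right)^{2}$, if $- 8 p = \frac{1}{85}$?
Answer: $\frac{54718098561}{462400} \approx 1.1834 \cdot 10^{5}$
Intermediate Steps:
$S{\left(N,a \right)} = N + a + 4 N a$ ($S{\left(N,a \right)} = \left(N + a\right) + 2 a 2 N = \left(N + a\right) + 4 N a = N + a + 4 N a$)
$p = - \frac{1}{680}$ ($p = - \frac{1}{8 \cdot 85} = \left(- \frac{1}{8}\right) \frac{1}{85} = - \frac{1}{680} \approx -0.0014706$)
$\left(p + S{\left(\left(-5\right) \left(-4\right),4 \right)}\right)^{2} = \left(- \frac{1}{680} + \left(\left(-5\right) \left(-4\right) + 4 + 4 \left(\left(-5\right) \left(-4\right)\right) 4\right)\right)^{2} = \left(- \frac{1}{680} + \left(20 + 4 + 4 \cdot 20 \cdot 4\right)\right)^{2} = \left(- \frac{1}{680} + \left(20 + 4 + 320\right)\right)^{2} = \left(- \frac{1}{680} + 344\right)^{2} = \left(\frac{233919}{680}\right)^{2} = \frac{54718098561}{462400}$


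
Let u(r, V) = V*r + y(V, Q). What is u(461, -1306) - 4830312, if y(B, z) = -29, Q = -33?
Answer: -5432407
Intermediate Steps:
u(r, V) = -29 + V*r (u(r, V) = V*r - 29 = -29 + V*r)
u(461, -1306) - 4830312 = (-29 - 1306*461) - 4830312 = (-29 - 602066) - 4830312 = -602095 - 4830312 = -5432407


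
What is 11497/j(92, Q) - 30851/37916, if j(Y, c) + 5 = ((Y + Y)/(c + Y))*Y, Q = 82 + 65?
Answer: 103699561445/596532428 ≈ 173.84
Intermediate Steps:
Q = 147
j(Y, c) = -5 + 2*Y²/(Y + c) (j(Y, c) = -5 + ((Y + Y)/(c + Y))*Y = -5 + ((2*Y)/(Y + c))*Y = -5 + (2*Y/(Y + c))*Y = -5 + 2*Y²/(Y + c))
11497/j(92, Q) - 30851/37916 = 11497/(((-5*92 - 5*147 + 2*92²)/(92 + 147))) - 30851/37916 = 11497/(((-460 - 735 + 2*8464)/239)) - 30851*1/37916 = 11497/(((-460 - 735 + 16928)/239)) - 30851/37916 = 11497/(((1/239)*15733)) - 30851/37916 = 11497/(15733/239) - 30851/37916 = 11497*(239/15733) - 30851/37916 = 2747783/15733 - 30851/37916 = 103699561445/596532428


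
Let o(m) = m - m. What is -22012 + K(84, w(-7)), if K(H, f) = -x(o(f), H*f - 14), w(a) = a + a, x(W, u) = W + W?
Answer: -22012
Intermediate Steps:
o(m) = 0
x(W, u) = 2*W
w(a) = 2*a
K(H, f) = 0 (K(H, f) = -2*0 = -1*0 = 0)
-22012 + K(84, w(-7)) = -22012 + 0 = -22012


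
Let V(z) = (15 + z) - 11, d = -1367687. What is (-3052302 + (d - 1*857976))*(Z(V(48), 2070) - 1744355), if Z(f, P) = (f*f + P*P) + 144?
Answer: -13423939235245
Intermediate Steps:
V(z) = 4 + z
Z(f, P) = 144 + P**2 + f**2 (Z(f, P) = (f**2 + P**2) + 144 = (P**2 + f**2) + 144 = 144 + P**2 + f**2)
(-3052302 + (d - 1*857976))*(Z(V(48), 2070) - 1744355) = (-3052302 + (-1367687 - 1*857976))*((144 + 2070**2 + (4 + 48)**2) - 1744355) = (-3052302 + (-1367687 - 857976))*((144 + 4284900 + 52**2) - 1744355) = (-3052302 - 2225663)*((144 + 4284900 + 2704) - 1744355) = -5277965*(4287748 - 1744355) = -5277965*2543393 = -13423939235245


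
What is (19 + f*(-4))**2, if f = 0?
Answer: 361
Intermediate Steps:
(19 + f*(-4))**2 = (19 + 0*(-4))**2 = (19 + 0)**2 = 19**2 = 361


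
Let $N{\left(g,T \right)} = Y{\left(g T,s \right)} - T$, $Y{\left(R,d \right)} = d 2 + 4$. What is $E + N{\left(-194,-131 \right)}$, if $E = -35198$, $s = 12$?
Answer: $-35039$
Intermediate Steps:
$Y{\left(R,d \right)} = 4 + 2 d$ ($Y{\left(R,d \right)} = 2 d + 4 = 4 + 2 d$)
$N{\left(g,T \right)} = 28 - T$ ($N{\left(g,T \right)} = \left(4 + 2 \cdot 12\right) - T = \left(4 + 24\right) - T = 28 - T$)
$E + N{\left(-194,-131 \right)} = -35198 + \left(28 - -131\right) = -35198 + \left(28 + 131\right) = -35198 + 159 = -35039$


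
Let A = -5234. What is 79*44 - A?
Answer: 8710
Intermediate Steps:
79*44 - A = 79*44 - 1*(-5234) = 3476 + 5234 = 8710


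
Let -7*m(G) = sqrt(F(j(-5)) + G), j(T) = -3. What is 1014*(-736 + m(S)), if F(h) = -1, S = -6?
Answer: -746304 - 1014*I*sqrt(7)/7 ≈ -7.463e+5 - 383.26*I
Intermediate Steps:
m(G) = -sqrt(-1 + G)/7
1014*(-736 + m(S)) = 1014*(-736 - sqrt(-1 - 6)/7) = 1014*(-736 - I*sqrt(7)/7) = -746304 - 1014*I*sqrt(7)/7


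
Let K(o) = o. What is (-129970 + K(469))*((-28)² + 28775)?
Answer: -3827920059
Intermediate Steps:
(-129970 + K(469))*((-28)² + 28775) = (-129970 + 469)*((-28)² + 28775) = -129501*(784 + 28775) = -129501*29559 = -3827920059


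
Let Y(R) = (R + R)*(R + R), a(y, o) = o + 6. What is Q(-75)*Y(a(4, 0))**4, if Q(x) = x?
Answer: -32248627200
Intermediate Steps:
a(y, o) = 6 + o
Y(R) = 4*R**2 (Y(R) = (2*R)*(2*R) = 4*R**2)
Q(-75)*Y(a(4, 0))**4 = -75*256*(6 + 0)**8 = -75*(4*6**2)**4 = -75*(4*36)**4 = -75*144**4 = -75*429981696 = -32248627200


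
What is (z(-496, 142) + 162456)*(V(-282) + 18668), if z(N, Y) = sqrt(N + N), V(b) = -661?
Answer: 2925345192 + 72028*I*sqrt(62) ≈ 2.9253e+9 + 5.6715e+5*I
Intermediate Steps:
z(N, Y) = sqrt(2)*sqrt(N) (z(N, Y) = sqrt(2*N) = sqrt(2)*sqrt(N))
(z(-496, 142) + 162456)*(V(-282) + 18668) = (sqrt(2)*sqrt(-496) + 162456)*(-661 + 18668) = (sqrt(2)*(4*I*sqrt(31)) + 162456)*18007 = (4*I*sqrt(62) + 162456)*18007 = (162456 + 4*I*sqrt(62))*18007 = 2925345192 + 72028*I*sqrt(62)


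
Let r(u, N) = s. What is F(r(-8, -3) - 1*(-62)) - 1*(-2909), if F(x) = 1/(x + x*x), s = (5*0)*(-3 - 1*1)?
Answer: 11362555/3906 ≈ 2909.0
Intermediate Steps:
s = 0 (s = 0*(-3 - 1) = 0*(-4) = 0)
r(u, N) = 0
F(x) = 1/(x + x²)
F(r(-8, -3) - 1*(-62)) - 1*(-2909) = 1/((0 - 1*(-62))*(1 + (0 - 1*(-62)))) - 1*(-2909) = 1/((0 + 62)*(1 + (0 + 62))) + 2909 = 1/(62*(1 + 62)) + 2909 = (1/62)/63 + 2909 = (1/62)*(1/63) + 2909 = 1/3906 + 2909 = 11362555/3906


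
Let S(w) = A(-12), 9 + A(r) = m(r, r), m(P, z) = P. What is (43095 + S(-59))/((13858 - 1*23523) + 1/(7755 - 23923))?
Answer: -232140144/52087907 ≈ -4.4567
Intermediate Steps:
A(r) = -9 + r
S(w) = -21 (S(w) = -9 - 12 = -21)
(43095 + S(-59))/((13858 - 1*23523) + 1/(7755 - 23923)) = (43095 - 21)/((13858 - 1*23523) + 1/(7755 - 23923)) = 43074/((13858 - 23523) + 1/(-16168)) = 43074/(-9665 - 1/16168) = 43074/(-156263721/16168) = 43074*(-16168/156263721) = -232140144/52087907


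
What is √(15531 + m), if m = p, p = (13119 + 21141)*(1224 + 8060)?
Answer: 3*√35342819 ≈ 17835.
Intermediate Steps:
p = 318069840 (p = 34260*9284 = 318069840)
m = 318069840
√(15531 + m) = √(15531 + 318069840) = √318085371 = 3*√35342819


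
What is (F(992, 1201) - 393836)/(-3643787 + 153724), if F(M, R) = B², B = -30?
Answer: 392936/3490063 ≈ 0.11259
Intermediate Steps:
F(M, R) = 900 (F(M, R) = (-30)² = 900)
(F(992, 1201) - 393836)/(-3643787 + 153724) = (900 - 393836)/(-3643787 + 153724) = -392936/(-3490063) = -392936*(-1/3490063) = 392936/3490063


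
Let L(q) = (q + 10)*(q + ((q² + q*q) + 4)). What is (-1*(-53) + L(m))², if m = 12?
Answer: 45441081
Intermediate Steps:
L(q) = (10 + q)*(4 + q + 2*q²) (L(q) = (10 + q)*(q + ((q² + q²) + 4)) = (10 + q)*(q + (2*q² + 4)) = (10 + q)*(q + (4 + 2*q²)) = (10 + q)*(4 + q + 2*q²))
(-1*(-53) + L(m))² = (-1*(-53) + (40 + 2*12³ + 14*12 + 21*12²))² = (53 + (40 + 2*1728 + 168 + 21*144))² = (53 + (40 + 3456 + 168 + 3024))² = (53 + 6688)² = 6741² = 45441081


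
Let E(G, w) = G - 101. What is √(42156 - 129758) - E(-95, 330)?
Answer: 196 + I*√87602 ≈ 196.0 + 295.98*I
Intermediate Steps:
E(G, w) = -101 + G
√(42156 - 129758) - E(-95, 330) = √(42156 - 129758) - (-101 - 95) = √(-87602) - 1*(-196) = I*√87602 + 196 = 196 + I*√87602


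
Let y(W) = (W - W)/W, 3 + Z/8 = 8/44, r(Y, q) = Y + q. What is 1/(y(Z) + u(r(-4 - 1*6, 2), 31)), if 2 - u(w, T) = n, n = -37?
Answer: 1/39 ≈ 0.025641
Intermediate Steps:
u(w, T) = 39 (u(w, T) = 2 - 1*(-37) = 2 + 37 = 39)
Z = -248/11 (Z = -24 + 8*(8/44) = -24 + 8*(8*(1/44)) = -24 + 8*(2/11) = -24 + 16/11 = -248/11 ≈ -22.545)
y(W) = 0 (y(W) = 0/W = 0)
1/(y(Z) + u(r(-4 - 1*6, 2), 31)) = 1/(0 + 39) = 1/39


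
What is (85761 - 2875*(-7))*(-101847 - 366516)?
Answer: -49593084618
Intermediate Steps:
(85761 - 2875*(-7))*(-101847 - 366516) = (85761 + 20125)*(-468363) = 105886*(-468363) = -49593084618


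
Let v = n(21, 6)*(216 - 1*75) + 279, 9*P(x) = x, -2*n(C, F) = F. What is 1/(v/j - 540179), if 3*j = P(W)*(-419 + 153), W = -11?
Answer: -1463/790283821 ≈ -1.8512e-6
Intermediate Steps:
n(C, F) = -F/2
P(x) = x/9
v = -144 (v = (-½*6)*(216 - 1*75) + 279 = -3*(216 - 75) + 279 = -3*141 + 279 = -423 + 279 = -144)
j = 2926/27 (j = (((⅑)*(-11))*(-419 + 153))/3 = (-11/9*(-266))/3 = (⅓)*(2926/9) = 2926/27 ≈ 108.37)
1/(v/j - 540179) = 1/(-144/2926/27 - 540179) = 1/(-144*27/2926 - 540179) = 1/(-1944/1463 - 540179) = 1/(-790283821/1463) = -1463/790283821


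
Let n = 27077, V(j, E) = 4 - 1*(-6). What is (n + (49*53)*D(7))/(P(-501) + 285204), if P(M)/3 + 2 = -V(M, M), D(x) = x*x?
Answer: 77165/142584 ≈ 0.54119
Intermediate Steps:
V(j, E) = 10 (V(j, E) = 4 + 6 = 10)
D(x) = x**2
P(M) = -36 (P(M) = -6 + 3*(-1*10) = -6 + 3*(-10) = -6 - 30 = -36)
(n + (49*53)*D(7))/(P(-501) + 285204) = (27077 + (49*53)*7**2)/(-36 + 285204) = (27077 + 2597*49)/285168 = (27077 + 127253)*(1/285168) = 154330*(1/285168) = 77165/142584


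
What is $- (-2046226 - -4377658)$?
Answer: $-2331432$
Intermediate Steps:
$- (-2046226 - -4377658) = - (-2046226 + 4377658) = \left(-1\right) 2331432 = -2331432$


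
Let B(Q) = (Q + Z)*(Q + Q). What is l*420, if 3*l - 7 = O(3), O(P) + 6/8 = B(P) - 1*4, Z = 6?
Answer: 7875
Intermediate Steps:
B(Q) = 2*Q*(6 + Q) (B(Q) = (Q + 6)*(Q + Q) = (6 + Q)*(2*Q) = 2*Q*(6 + Q))
O(P) = -19/4 + 2*P*(6 + P) (O(P) = -¾ + (2*P*(6 + P) - 1*4) = -¾ + (2*P*(6 + P) - 4) = -¾ + (-4 + 2*P*(6 + P)) = -19/4 + 2*P*(6 + P))
l = 75/4 (l = 7/3 + (-19/4 + 2*3*(6 + 3))/3 = 7/3 + (-19/4 + 2*3*9)/3 = 7/3 + (-19/4 + 54)/3 = 7/3 + (⅓)*(197/4) = 7/3 + 197/12 = 75/4 ≈ 18.750)
l*420 = (75/4)*420 = 7875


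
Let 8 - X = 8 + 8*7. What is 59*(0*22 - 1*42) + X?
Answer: -2534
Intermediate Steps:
X = -56 (X = 8 - (8 + 8*7) = 8 - (8 + 56) = 8 - 1*64 = 8 - 64 = -56)
59*(0*22 - 1*42) + X = 59*(0*22 - 1*42) - 56 = 59*(0 - 42) - 56 = 59*(-42) - 56 = -2478 - 56 = -2534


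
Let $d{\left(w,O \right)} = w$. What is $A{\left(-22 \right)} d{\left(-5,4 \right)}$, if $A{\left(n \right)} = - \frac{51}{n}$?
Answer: $- \frac{255}{22} \approx -11.591$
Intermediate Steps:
$A{\left(-22 \right)} d{\left(-5,4 \right)} = - \frac{51}{-22} \left(-5\right) = \left(-51\right) \left(- \frac{1}{22}\right) \left(-5\right) = \frac{51}{22} \left(-5\right) = - \frac{255}{22}$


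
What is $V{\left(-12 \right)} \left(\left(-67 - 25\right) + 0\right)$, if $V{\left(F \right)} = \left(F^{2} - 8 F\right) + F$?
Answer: $-20976$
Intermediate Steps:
$V{\left(F \right)} = F^{2} - 7 F$
$V{\left(-12 \right)} \left(\left(-67 - 25\right) + 0\right) = - 12 \left(-7 - 12\right) \left(\left(-67 - 25\right) + 0\right) = \left(-12\right) \left(-19\right) \left(-92 + 0\right) = 228 \left(-92\right) = -20976$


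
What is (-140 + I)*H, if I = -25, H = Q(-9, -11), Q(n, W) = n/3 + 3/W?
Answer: 540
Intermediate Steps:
Q(n, W) = 3/W + n/3 (Q(n, W) = n*(⅓) + 3/W = n/3 + 3/W = 3/W + n/3)
H = -36/11 (H = 3/(-11) + (⅓)*(-9) = 3*(-1/11) - 3 = -3/11 - 3 = -36/11 ≈ -3.2727)
(-140 + I)*H = (-140 - 25)*(-36/11) = -165*(-36/11) = 540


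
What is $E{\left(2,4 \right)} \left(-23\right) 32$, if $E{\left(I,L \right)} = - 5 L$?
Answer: $14720$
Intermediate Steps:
$E{\left(2,4 \right)} \left(-23\right) 32 = \left(-5\right) 4 \left(-23\right) 32 = \left(-20\right) \left(-23\right) 32 = 460 \cdot 32 = 14720$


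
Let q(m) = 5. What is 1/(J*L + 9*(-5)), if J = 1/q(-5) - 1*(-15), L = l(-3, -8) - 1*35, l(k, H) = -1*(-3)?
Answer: -5/2657 ≈ -0.0018818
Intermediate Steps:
l(k, H) = 3
L = -32 (L = 3 - 1*35 = 3 - 35 = -32)
J = 76/5 (J = 1/5 - 1*(-15) = ⅕ + 15 = 76/5 ≈ 15.200)
1/(J*L + 9*(-5)) = 1/((76/5)*(-32) + 9*(-5)) = 1/(-2432/5 - 45) = 1/(-2657/5) = -5/2657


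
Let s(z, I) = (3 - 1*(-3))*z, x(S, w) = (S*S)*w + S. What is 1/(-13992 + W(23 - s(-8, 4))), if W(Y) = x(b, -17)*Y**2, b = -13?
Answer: -1/14562318 ≈ -6.8670e-8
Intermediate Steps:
x(S, w) = S + w*S**2 (x(S, w) = S**2*w + S = w*S**2 + S = S + w*S**2)
s(z, I) = 6*z (s(z, I) = (3 + 3)*z = 6*z)
W(Y) = -2886*Y**2 (W(Y) = (-13*(1 - 13*(-17)))*Y**2 = (-13*(1 + 221))*Y**2 = (-13*222)*Y**2 = -2886*Y**2)
1/(-13992 + W(23 - s(-8, 4))) = 1/(-13992 - 2886*(23 - 6*(-8))**2) = 1/(-13992 - 2886*(23 - 1*(-48))**2) = 1/(-13992 - 2886*(23 + 48)**2) = 1/(-13992 - 2886*71**2) = 1/(-13992 - 2886*5041) = 1/(-13992 - 14548326) = 1/(-14562318) = -1/14562318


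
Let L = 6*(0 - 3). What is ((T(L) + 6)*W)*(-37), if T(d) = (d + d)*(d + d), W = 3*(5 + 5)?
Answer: -1445220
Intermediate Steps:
W = 30 (W = 3*10 = 30)
L = -18 (L = 6*(-3) = -18)
T(d) = 4*d² (T(d) = (2*d)*(2*d) = 4*d²)
((T(L) + 6)*W)*(-37) = ((4*(-18)² + 6)*30)*(-37) = ((4*324 + 6)*30)*(-37) = ((1296 + 6)*30)*(-37) = (1302*30)*(-37) = 39060*(-37) = -1445220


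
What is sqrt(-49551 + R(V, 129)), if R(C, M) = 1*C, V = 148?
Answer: I*sqrt(49403) ≈ 222.27*I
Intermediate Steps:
R(C, M) = C
sqrt(-49551 + R(V, 129)) = sqrt(-49551 + 148) = sqrt(-49403) = I*sqrt(49403)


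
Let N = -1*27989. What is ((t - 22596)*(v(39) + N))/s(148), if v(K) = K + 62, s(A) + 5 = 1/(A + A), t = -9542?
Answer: -88431435008/493 ≈ -1.7937e+8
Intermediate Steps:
s(A) = -5 + 1/(2*A) (s(A) = -5 + 1/(A + A) = -5 + 1/(2*A))
N = -27989
v(K) = 62 + K
((t - 22596)*(v(39) + N))/s(148) = ((-9542 - 22596)*((62 + 39) - 27989))/(-5 + (1/2)/148) = (-32138*(101 - 27989))/(-5 + (1/2)*(1/148)) = (-32138*(-27888))/(-5 + 1/296) = 896264544/(-1479/296) = 896264544*(-296/1479) = -88431435008/493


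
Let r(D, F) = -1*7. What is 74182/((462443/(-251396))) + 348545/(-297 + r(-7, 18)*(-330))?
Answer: -37379371703501/930897759 ≈ -40154.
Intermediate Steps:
r(D, F) = -7
74182/((462443/(-251396))) + 348545/(-297 + r(-7, 18)*(-330)) = 74182/((462443/(-251396))) + 348545/(-297 - 7*(-330)) = 74182/((462443*(-1/251396))) + 348545/(-297 + 2310) = 74182/(-462443/251396) + 348545/2013 = 74182*(-251396/462443) + 348545*(1/2013) = -18649058072/462443 + 348545/2013 = -37379371703501/930897759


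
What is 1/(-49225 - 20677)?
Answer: -1/69902 ≈ -1.4306e-5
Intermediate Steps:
1/(-49225 - 20677) = 1/(-69902) = -1/69902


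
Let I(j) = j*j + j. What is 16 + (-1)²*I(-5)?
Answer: 36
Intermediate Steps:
I(j) = j + j² (I(j) = j² + j = j + j²)
16 + (-1)²*I(-5) = 16 + (-1)²*(-5*(1 - 5)) = 16 + 1*(-5*(-4)) = 16 + 1*20 = 16 + 20 = 36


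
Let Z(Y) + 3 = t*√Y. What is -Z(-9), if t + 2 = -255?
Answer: 3 + 771*I ≈ 3.0 + 771.0*I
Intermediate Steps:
t = -257 (t = -2 - 255 = -257)
Z(Y) = -3 - 257*√Y
-Z(-9) = -(-3 - 771*I) = 3 + 771*I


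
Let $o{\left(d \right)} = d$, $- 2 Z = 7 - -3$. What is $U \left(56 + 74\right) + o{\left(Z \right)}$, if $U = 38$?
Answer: $4935$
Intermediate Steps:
$Z = -5$ ($Z = - \frac{7 - -3}{2} = - \frac{7 + 3}{2} = \left(- \frac{1}{2}\right) 10 = -5$)
$U \left(56 + 74\right) + o{\left(Z \right)} = 38 \left(56 + 74\right) - 5 = 38 \cdot 130 - 5 = 4940 - 5 = 4935$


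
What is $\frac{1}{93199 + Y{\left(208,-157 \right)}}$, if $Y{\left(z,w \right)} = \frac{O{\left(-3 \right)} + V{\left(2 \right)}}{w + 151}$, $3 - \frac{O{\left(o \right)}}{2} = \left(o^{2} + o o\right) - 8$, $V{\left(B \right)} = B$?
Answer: $\frac{1}{93201} \approx 1.073 \cdot 10^{-5}$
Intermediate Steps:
$O{\left(o \right)} = 22 - 4 o^{2}$ ($O{\left(o \right)} = 6 - 2 \left(\left(o^{2} + o o\right) - 8\right) = 6 - 2 \left(\left(o^{2} + o^{2}\right) - 8\right) = 6 - 2 \left(2 o^{2} - 8\right) = 6 - 2 \left(-8 + 2 o^{2}\right) = 6 - \left(-16 + 4 o^{2}\right) = 22 - 4 o^{2}$)
$Y{\left(z,w \right)} = - \frac{12}{151 + w}$ ($Y{\left(z,w \right)} = \frac{\left(22 - 4 \left(-3\right)^{2}\right) + 2}{w + 151} = \frac{\left(22 - 36\right) + 2}{151 + w} = \frac{-14 + 2}{151 + w} = - \frac{12}{151 + w}$)
$\frac{1}{93199 + Y{\left(208,-157 \right)}} = \frac{1}{93199 - \frac{12}{151 - 157}} = \frac{1}{93199 - \frac{12}{-6}} = \frac{1}{93199 - -2} = \frac{1}{93199 + 2} = \frac{1}{93201}$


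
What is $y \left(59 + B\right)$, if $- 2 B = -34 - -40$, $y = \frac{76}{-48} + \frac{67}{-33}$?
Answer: $- \frac{2226}{11} \approx -202.36$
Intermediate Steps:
$y = - \frac{159}{44}$ ($y = 76 \left(- \frac{1}{48}\right) + 67 \left(- \frac{1}{33}\right) = - \frac{19}{12} - \frac{67}{33} = - \frac{159}{44} \approx -3.6136$)
$B = -3$ ($B = - \frac{-34 - -40}{2} = - \frac{-34 + 40}{2} = \left(- \frac{1}{2}\right) 6 = -3$)
$y \left(59 + B\right) = - \frac{159 \left(59 - 3\right)}{44} = \left(- \frac{159}{44}\right) 56 = - \frac{2226}{11}$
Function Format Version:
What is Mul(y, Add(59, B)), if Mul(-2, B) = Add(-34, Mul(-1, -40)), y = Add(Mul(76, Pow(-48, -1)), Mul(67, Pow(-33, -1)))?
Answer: Rational(-2226, 11) ≈ -202.36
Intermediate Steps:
y = Rational(-159, 44) (y = Add(Mul(76, Rational(-1, 48)), Mul(67, Rational(-1, 33))) = Add(Rational(-19, 12), Rational(-67, 33)) = Rational(-159, 44) ≈ -3.6136)
B = -3 (B = Mul(Rational(-1, 2), Add(-34, Mul(-1, -40))) = Mul(Rational(-1, 2), Add(-34, 40)) = Mul(Rational(-1, 2), 6) = -3)
Mul(y, Add(59, B)) = Mul(Rational(-159, 44), Add(59, -3)) = Mul(Rational(-159, 44), 56) = Rational(-2226, 11)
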